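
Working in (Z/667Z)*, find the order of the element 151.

154

ord(151) | φ(667) = φ(23·29) = (23−1)·(29−1) = 22·28 = 616 = 2^3 · 7 · 11.
Divisors of 616: 1, 2, 4, 7, 8, 11, 14, 22, 28, 44, 56, 77, 88, 154, 308, 616.
Compute 151^d (mod 667) for the divisors d until we hit 1:
151^1 ≡ 151 (mod 667)
151^2 ≡ 123 (mod 667)
151^4 ≡ 455 (mod 667)
151^7 ≡ 492 (mod 667)
151^8 ≡ 255 (mod 667)
151^11 ≡ 415 (mod 667)
151^14 ≡ 610 (mod 667)
151^22 ≡ 139 (mod 667)
151^28 ≡ 581 (mod 667)
151^44 ≡ 645 (mod 667)
151^56 ≡ 59 (mod 667)
151^77 ≡ 231 (mod 667)
151^88 ≡ 484 (mod 667)
151^154 ≡ 1 (mod 667) ✓
Hence ord(151) = 154.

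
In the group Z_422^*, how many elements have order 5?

φ(422) = φ(2)·φ(211) = 1·210 = 210 = 2 · 3 · 5 · 7.
In a cyclic group of order 210, there are φ(d) elements of order d for each divisor d of 210, and zero for non-divisors.
5 | 210, and φ(5) = 5 − 1 = 4.

4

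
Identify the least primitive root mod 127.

3

φ(127) = 127 − 1 = 126 = 2 · 3^2 · 7.
g is a primitive root iff g^(126/q) ≢ 1 (mod 127) for each prime q ∈ {2, 3, 7}.
g = 2: 2^63 ≡ 1 — hits 1, so not a primitive root.
g = 3: 3^63 ≡ 126; 3^42 ≡ 107; 3^18 ≡ 4 — none is 1, so 3 is a primitive root.
So 3 is the smallest generator of (Z/127Z)^×.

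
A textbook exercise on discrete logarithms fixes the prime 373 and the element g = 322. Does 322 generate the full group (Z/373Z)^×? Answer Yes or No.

No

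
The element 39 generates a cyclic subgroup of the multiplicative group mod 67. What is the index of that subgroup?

2

The order of 39 must divide φ(67) = 67 − 1 = 66 = 2 · 3 · 11.
Divisors of 66: 1, 2, 3, 6, 11, 22, 33, 66.
Compute 39^d (mod 67) for the divisors d until we hit 1:
39^1 ≡ 39
39^2 ≡ 47
39^3 ≡ 24
39^6 ≡ 40
39^11 ≡ 29
39^22 ≡ 37
39^33 ≡ 1
Thus |⟨39⟩| = ord(39) = 33.
The index is φ(67) / ord(39) = 66 / 33 = 2.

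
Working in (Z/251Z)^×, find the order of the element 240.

125

ord(240) | φ(251) = 251 − 1 = 250 = 2 · 5^3.
Divisors of 250: 1, 2, 5, 10, 25, 50, 125, 250.
Test each divisor d:
240^1 ≡ 240
240^2 ≡ 121
240^5 ≡ 91
240^10 ≡ 249
240^25 ≡ 113
240^50 ≡ 219
240^125 ≡ 1
So ord_251(240) = 125.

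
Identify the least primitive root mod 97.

5

φ(97) = 97 − 1 = 96 = 2^5 · 3.
Test candidates g = 2, 3, … against the prime factors q ∈ {2, 3} of φ(97): g is a generator iff g^(96/q) ≢ 1 for every such q.
g = 2: 2^48 ≡ 1 — hits 1, so not a primitive root.
g = 3: 3^48 ≡ 1 — hits 1, so not a primitive root.
g = 4: 4^48 ≡ 1 — hits 1, so not a primitive root.
g = 5: 5^48 ≡ 96; 5^32 ≡ 35 — none is 1, so 5 is a primitive root.
So 5 is the smallest generator of (Z/97Z)^×.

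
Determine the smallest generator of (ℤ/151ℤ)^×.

6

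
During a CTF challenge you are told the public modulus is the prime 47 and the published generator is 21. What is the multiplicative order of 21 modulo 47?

The order of 21 must divide φ(47) = 47 − 1 = 46 = 2 · 23.
Divisors of 46: 1, 2, 23, 46.
Test each divisor d:
21^1 ≡ 21
21^2 ≡ 18
21^23 ≡ 1
The smallest such exponent is 23, so the order of 21 is 23.

23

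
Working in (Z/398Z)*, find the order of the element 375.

By Lagrange's theorem, ord_398(375) divides φ(398) = φ(2)·φ(199) = 1·198 = 198 = 2 · 3^2 · 11.
Divisors of 198: 1, 2, 3, 6, 9, 11, 18, 22, 33, 66, 99, 198.
Compute 375^d (mod 398) for the divisors d until we hit 1:
375^1 ≡ 375
375^2 ≡ 131
375^3 ≡ 171
375^6 ≡ 187
375^9 ≡ 137
375^11 ≡ 37
375^18 ≡ 63
375^22 ≡ 175
375^33 ≡ 107
375^66 ≡ 305
375^99 ≡ 397
375^198 ≡ 1
So ord_398(375) = 198.

198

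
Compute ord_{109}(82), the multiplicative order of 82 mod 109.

By Lagrange's theorem, ord_109(82) divides φ(109) = 109 − 1 = 108 = 2^2 · 3^3.
Divisors of 108: 1, 2, 3, 4, 6, 9, 12, 18, 27, 36, 54, 108.
Check 82^d mod 109 for each divisor in increasing order:
82^1 ≡ 82
82^2 ≡ 75
82^3 ≡ 46
82^4 ≡ 66
82^6 ≡ 45
82^9 ≡ 108
82^12 ≡ 63
82^18 ≡ 1
Hence ord(82) = 18.

18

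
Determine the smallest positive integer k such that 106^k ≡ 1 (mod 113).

ord(106) | φ(113) = 113 − 1 = 112 = 2^4 · 7.
Divisors of 112: 1, 2, 4, 7, 8, 14, 16, 28, 56, 112.
Evaluate successive powers at the divisors of 112:
106^1 ≡ 106 (mod 113)
106^2 ≡ 49 (mod 113)
106^4 ≡ 28 (mod 113)
106^7 ≡ 1 (mod 113) ✓
The smallest such exponent is 7, so the order of 106 is 7.

7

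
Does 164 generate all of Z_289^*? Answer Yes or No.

Yes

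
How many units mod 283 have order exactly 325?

0

φ(283) = 283 − 1 = 282 = 2 · 3 · 47.
(Z/283Z)^× is cyclic (|G| = 282); a cyclic group of order m has exactly φ(d) elements of each order d | m, and none otherwise.
Here 282 is not a multiple of 325, so there are no elements of order 325.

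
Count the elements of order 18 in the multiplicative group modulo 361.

φ(361) = φ(19^2) = 19·(19−1) = 342 = 2 · 3^2 · 19.
(Z/361Z)^× is cyclic (|G| = 342); a cyclic group of order m has exactly φ(d) elements of each order d | m, and none otherwise.
18 = 2 · 3^2 divides 342, and φ(18) = 6.

6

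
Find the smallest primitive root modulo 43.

3

φ(43) = 43 − 1 = 42 = 2 · 3 · 7.
Test candidates g = 2, 3, … against the prime factors q ∈ {2, 3, 7} of φ(43): g is a generator iff g^(42/q) ≢ 1 for every such q.
g = 2: 2^21 ≡ 42; 2^14 ≡ 1 — hits 1, so not a primitive root.
g = 3: 3^21 ≡ 42; 3^14 ≡ 36; 3^6 ≡ 41 — none is 1, so 3 is a primitive root.
So 3 is the smallest generator of (Z/43Z)^×.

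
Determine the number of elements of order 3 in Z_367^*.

2

φ(367) = 367 − 1 = 366 = 2 · 3 · 61.
In a cyclic group of order 366, there are φ(d) elements of order d for each divisor d of 366, and zero for non-divisors.
3 | 366, and φ(3) = 3 − 1 = 2.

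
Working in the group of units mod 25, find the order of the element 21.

5

By Lagrange's theorem, ord_25(21) divides φ(25) = φ(5^2) = 5·(5−1) = 20 = 2^2 · 5.
Divisors of 20: 1, 2, 4, 5, 10, 20.
Compute 21^d (mod 25) for the divisors d until we hit 1:
21^1 ≡ 21 (mod 25)
21^2 ≡ 16 (mod 25)
21^4 ≡ 6 (mod 25)
21^5 ≡ 1 (mod 25) ✓
Hence ord(21) = 5.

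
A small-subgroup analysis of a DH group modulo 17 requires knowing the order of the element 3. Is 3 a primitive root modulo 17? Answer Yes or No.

Yes

φ(17) = 17 − 1 = 16 = 2^4.
An element g generates (Z/17Z)^× iff g^(16/q) ≢ 1 (mod 17) for each prime q ∈ {2}.
3^8 ≡ 16 (mod 17)  [q = 2: ≢ 1 ✓]
All checks pass, so 3 has order 16 and is a primitive root modulo 17.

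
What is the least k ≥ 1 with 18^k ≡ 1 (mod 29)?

28

Since 18 ∈ (Z/29Z)^×, its order divides φ(29) = 29 − 1 = 28 = 2^2 · 7.
Divisors of 28: 1, 2, 4, 7, 14, 28.
Check 18^d mod 29 for each divisor in increasing order:
18^1 ≡ 18 (mod 29)
18^2 ≡ 5 (mod 29)
18^4 ≡ 25 (mod 29)
18^7 ≡ 17 (mod 29)
18^14 ≡ 28 (mod 29)
18^28 ≡ 1 (mod 29) ✓
Therefore the multiplicative order of 18 modulo 29 is 28.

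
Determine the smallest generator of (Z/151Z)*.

φ(151) = 151 − 1 = 150 = 2 · 3 · 5^2.
g is a primitive root iff g^(150/q) ≢ 1 (mod 151) for each prime q ∈ {2, 3, 5}.
g = 2: 2^75 ≡ 1 — hits 1, so not a primitive root.
g = 3: 3^75 ≡ 150; 3^50 ≡ 1 — hits 1, so not a primitive root.
g = 4: 4^75 ≡ 1 — hits 1, so not a primitive root.
g = 5: 5^75 ≡ 1 — hits 1, so not a primitive root.
g = 6: 6^75 ≡ 150; 6^50 ≡ 32; 6^30 ≡ 59 — none is 1, so 6 is a primitive root.
Hence the least primitive root of 151 is 6.

6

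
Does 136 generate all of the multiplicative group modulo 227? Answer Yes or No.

φ(227) = 227 − 1 = 226 = 2 · 113.
Test 136^(226/q) mod 227 for each prime factor q of 226:
136^113 ≡ 1 (mod 227)  [q = 2: ≡ 1 ✗]
136^2 ≡ 109 (mod 227)  [q = 113: ≢ 1 ✓]
The check at q = 2 fails, so 136 generates a proper subgroup.

No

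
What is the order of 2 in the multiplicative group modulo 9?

6

By Lagrange's theorem, ord_9(2) divides φ(9) = φ(3^2) = 3·(3−1) = 6 = 2 · 3.
Divisors of 6: 1, 2, 3, 6.
Compute 2^d (mod 9) for the divisors d until we hit 1:
2^1 ≡ 2 (mod 9)
2^2 ≡ 4 (mod 9)
2^3 ≡ 8 (mod 9)
2^6 ≡ 1 (mod 9) ✓
The smallest such exponent is 6, so the order of 2 is 6.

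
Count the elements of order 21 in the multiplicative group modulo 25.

0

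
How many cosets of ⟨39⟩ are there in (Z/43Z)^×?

3

By Lagrange's theorem, ord_43(39) divides φ(43) = 43 − 1 = 42 = 2 · 3 · 7.
Divisors of 42: 1, 2, 3, 6, 7, 14, 21, 42.
Evaluate successive powers at the divisors of 42:
39^1 ≡ 39 (mod 43)
39^2 ≡ 16 (mod 43)
39^3 ≡ 22 (mod 43)
39^6 ≡ 11 (mod 43)
39^7 ≡ 42 (mod 43)
39^14 ≡ 1 (mod 43) ✓
So ord_43(39) = 14, hence |⟨39⟩| = 14.
Index = |(Z/43Z)^×| / |⟨39⟩| = 42 / 14 = 3.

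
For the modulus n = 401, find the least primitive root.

φ(401) = 401 − 1 = 400 = 2^4 · 5^2.
Test candidates g = 2, 3, … against the prime factors q ∈ {2, 5} of φ(401): g is a generator iff g^(400/q) ≢ 1 for every such q.
g = 2: 2^200 ≡ 1 — hits 1, so not a primitive root.
g = 3: 3^200 ≡ 400; 3^80 ≡ 72 — none is 1, so 3 is a primitive root.
The smallest primitive root modulo 401 is 3.

3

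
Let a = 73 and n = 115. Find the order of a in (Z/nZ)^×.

Since 73 ∈ (Z/115Z)^×, its order divides φ(115) = φ(5·23) = (5−1)·(23−1) = 4·22 = 88 = 2^3 · 11.
Divisors of 88: 1, 2, 4, 8, 11, 22, 44, 88.
Test each divisor d:
73^1 ≡ 73
73^2 ≡ 39
73^4 ≡ 26
73^8 ≡ 101
73^11 ≡ 47
73^22 ≡ 24
73^44 ≡ 1
The smallest such exponent is 44, so the order of 73 is 44.

44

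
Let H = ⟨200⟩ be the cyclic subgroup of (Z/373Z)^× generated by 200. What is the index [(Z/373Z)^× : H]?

31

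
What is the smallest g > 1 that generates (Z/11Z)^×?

2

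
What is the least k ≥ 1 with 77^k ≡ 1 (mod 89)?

8

Since 77 ∈ (Z/89Z)^×, its order divides φ(89) = 89 − 1 = 88 = 2^3 · 11.
Divisors of 88: 1, 2, 4, 8, 11, 22, 44, 88.
Compute 77^d (mod 89) for the divisors d until we hit 1:
77^1 ≡ 77 (mod 89)
77^2 ≡ 55 (mod 89)
77^4 ≡ 88 (mod 89)
77^8 ≡ 1 (mod 89) ✓
So ord_89(77) = 8.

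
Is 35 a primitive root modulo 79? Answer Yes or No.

Yes

φ(79) = 79 − 1 = 78 = 2 · 3 · 13.
Test 35^(78/q) mod 79 for each prime factor q of 78:
35^39 ≡ 78 (mod 79)  [q = 2: ≢ 1 ✓]
35^26 ≡ 23 (mod 79)  [q = 3: ≢ 1 ✓]
35^6 ≡ 10 (mod 79)  [q = 13: ≢ 1 ✓]
None equal 1, so ord_79(35) = 78: 35 is a primitive root.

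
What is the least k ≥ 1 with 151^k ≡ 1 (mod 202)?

By Lagrange's theorem, ord_202(151) divides φ(202) = φ(2)·φ(101) = 1·100 = 100 = 2^2 · 5^2.
Divisors of 100: 1, 2, 4, 5, 10, 20, 25, 50, 100.
Test each divisor d:
151^1 ≡ 151 (mod 202)
151^2 ≡ 177 (mod 202)
151^4 ≡ 19 (mod 202)
151^5 ≡ 41 (mod 202)
151^10 ≡ 65 (mod 202)
151^20 ≡ 185 (mod 202)
151^25 ≡ 111 (mod 202)
151^50 ≡ 201 (mod 202)
151^100 ≡ 1 (mod 202) ✓
Hence ord(151) = 100.

100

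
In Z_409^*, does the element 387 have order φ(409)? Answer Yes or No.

Yes

φ(409) = 409 − 1 = 408 = 2^3 · 3 · 17.
Test 387^(408/q) mod 409 for each prime factor q of 408:
387^204 ≡ 408 (mod 409)  [q = 2: ≢ 1 ✓]
387^136 ≡ 355 (mod 409)  [q = 3: ≢ 1 ✓]
387^24 ≡ 82 (mod 409)  [q = 17: ≢ 1 ✓]
None equal 1, so ord_409(387) = 408: 387 is a primitive root.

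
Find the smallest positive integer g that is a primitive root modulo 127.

3

φ(127) = 127 − 1 = 126 = 2 · 3^2 · 7.
g is a primitive root iff g^(126/q) ≢ 1 (mod 127) for each prime q ∈ {2, 3, 7}.
g = 2: 2^63 ≡ 1 — hits 1, so not a primitive root.
g = 3: 3^63 ≡ 126; 3^42 ≡ 107; 3^18 ≡ 4 — none is 1, so 3 is a primitive root.
The smallest primitive root modulo 127 is 3.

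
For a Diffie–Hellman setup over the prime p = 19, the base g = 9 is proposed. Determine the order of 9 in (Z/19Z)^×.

9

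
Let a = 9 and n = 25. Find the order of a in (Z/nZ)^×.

10

By Lagrange's theorem, ord_25(9) divides φ(25) = φ(5^2) = 5·(5−1) = 20 = 2^2 · 5.
Divisors of 20: 1, 2, 4, 5, 10, 20.
Compute 9^d (mod 25) for the divisors d until we hit 1:
9^1 ≡ 9 (mod 25)
9^2 ≡ 6 (mod 25)
9^4 ≡ 11 (mod 25)
9^5 ≡ 24 (mod 25)
9^10 ≡ 1 (mod 25) ✓
Hence ord(9) = 10.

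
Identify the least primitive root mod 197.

φ(197) = 197 − 1 = 196 = 2^2 · 7^2.
Test candidates g = 2, 3, … against the prime factors q ∈ {2, 7} of φ(197): g is a generator iff g^(196/q) ≢ 1 for every such q.
g = 2: 2^98 ≡ 196; 2^28 ≡ 104 — none is 1, so 2 is a primitive root.
The smallest primitive root modulo 197 is 2.

2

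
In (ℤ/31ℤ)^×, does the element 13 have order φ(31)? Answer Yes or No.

Yes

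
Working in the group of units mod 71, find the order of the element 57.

ord(57) | φ(71) = 71 − 1 = 70 = 2 · 5 · 7.
Divisors of 70: 1, 2, 5, 7, 10, 14, 35, 70.
Evaluate successive powers at the divisors of 70:
57^1 ≡ 57 (mod 71)
57^2 ≡ 54 (mod 71)
57^5 ≡ 1 (mod 71) ✓
Hence ord(57) = 5.

5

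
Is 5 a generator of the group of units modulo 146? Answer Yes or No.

φ(146) = φ(2)·φ(73) = 1·72 = 72 = 2^3 · 3^2.
Test 5^(72/q) mod 146 for each prime factor q of 72:
5^36 ≡ 145 (mod 146)  [q = 2: ≢ 1 ✓]
5^24 ≡ 81 (mod 146)  [q = 3: ≢ 1 ✓]
All checks pass, so 5 has order 72 and is a primitive root modulo 146.

Yes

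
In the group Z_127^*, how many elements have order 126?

φ(127) = 127 − 1 = 126 = 2 · 3^2 · 7.
In a cyclic group of order 126, there are φ(d) elements of order d for each divisor d of 126, and zero for non-divisors.
126 = 2 · 3^2 · 7 divides 126, and φ(126) = 36.

36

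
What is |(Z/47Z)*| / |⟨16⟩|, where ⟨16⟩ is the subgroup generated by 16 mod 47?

Since 16 ∈ (Z/47Z)^×, its order divides φ(47) = 47 − 1 = 46 = 2 · 23.
Divisors of 46: 1, 2, 23, 46.
Check 16^d mod 47 for each divisor in increasing order:
16^1 ≡ 16 (mod 47)
16^2 ≡ 21 (mod 47)
16^23 ≡ 1 (mod 47) ✓
So ord_47(16) = 23, hence |⟨16⟩| = 23.
[(Z/47Z)^× : ⟨16⟩] = 46/23 = 2.

2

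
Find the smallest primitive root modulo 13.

φ(13) = 13 − 1 = 12 = 2^2 · 3.
Test candidates g = 2, 3, … against the prime factors q ∈ {2, 3} of φ(13): g is a generator iff g^(12/q) ≢ 1 for every such q.
g = 2: 2^6 ≡ 12; 2^4 ≡ 3 — none is 1, so 2 is a primitive root.
The smallest primitive root modulo 13 is 2.

2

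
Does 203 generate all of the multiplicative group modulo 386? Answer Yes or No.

φ(386) = φ(2)·φ(193) = 1·192 = 192 = 2^6 · 3.
203 is a primitive root mod 386 iff 203^(φ(386)/q) ≢ 1 for every prime q | φ(386), i.e. q ∈ {2, 3}.
203^96 ≡ 385 (mod 386)  [q = 2: ≢ 1 ✓]
203^64 ≡ 301 (mod 386)  [q = 3: ≢ 1 ✓]
None equal 1, so ord_386(203) = 192: 203 is a primitive root.

Yes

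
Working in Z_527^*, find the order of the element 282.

The order of 282 must divide φ(527) = φ(17·31) = (17−1)·(31−1) = 16·30 = 480 = 2^5 · 3 · 5.
Divisors of 480: 1, 2, 3, 4, 5, 6, 8, 10, 12, 15, 16, 20, 24, 30, 32, 40, 48, 60, 80, 96, 120, 160, 240, 480.
Compute 282^d (mod 527) for the divisors d until we hit 1:
282^1 ≡ 282
282^2 ≡ 474
282^3 ≡ 337
282^4 ≡ 174
282^5 ≡ 57
282^6 ≡ 264
282^8 ≡ 237
282^10 ≡ 87
282^12 ≡ 132
282^15 ≡ 216
282^16 ≡ 307
282^20 ≡ 191
282^24 ≡ 33
282^30 ≡ 280
282^32 ≡ 443
282^40 ≡ 118
282^48 ≡ 35
282^60 ≡ 404
282^80 ≡ 222
282^96 ≡ 171
282^120 ≡ 373
282^160 ≡ 273
282^240 ≡ 1
Therefore the multiplicative order of 282 modulo 527 is 240.

240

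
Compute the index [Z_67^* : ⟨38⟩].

11

ord(38) | φ(67) = 67 − 1 = 66 = 2 · 3 · 11.
Divisors of 66: 1, 2, 3, 6, 11, 22, 33, 66.
Compute 38^d (mod 67) for the divisors d until we hit 1:
38^1 ≡ 38 (mod 67)
38^2 ≡ 37 (mod 67)
38^3 ≡ 66 (mod 67)
38^6 ≡ 1 (mod 67) ✓
So ord_67(38) = 6, hence |⟨38⟩| = 6.
The index is φ(67) / ord(38) = 66 / 6 = 11.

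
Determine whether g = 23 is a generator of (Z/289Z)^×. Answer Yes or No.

φ(289) = φ(17^2) = 17·(17−1) = 272 = 2^4 · 17.
It suffices to check that the order of 23 is not a proper divisor of 272: compute 23^(272/q) for q ∈ {2, 17}.
23^136 ≡ 288 (mod 289)  [q = 2: ≢ 1 ✓]
23^16 ≡ 52 (mod 289)  [q = 17: ≢ 1 ✓]
None equal 1, so ord_289(23) = 272: 23 is a primitive root.

Yes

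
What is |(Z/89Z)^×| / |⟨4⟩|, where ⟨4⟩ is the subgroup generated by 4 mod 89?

ord(4) | φ(89) = 89 − 1 = 88 = 2^3 · 11.
Divisors of 88: 1, 2, 4, 8, 11, 22, 44, 88.
Check 4^d mod 89 for each divisor in increasing order:
4^1 ≡ 4
4^2 ≡ 16
4^4 ≡ 78
4^8 ≡ 32
4^11 ≡ 1
Thus |⟨4⟩| = ord(4) = 11.
The index is φ(89) / ord(4) = 88 / 11 = 8.

8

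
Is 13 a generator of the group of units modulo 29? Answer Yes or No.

No

φ(29) = 29 − 1 = 28 = 2^2 · 7.
13 is a primitive root mod 29 iff 13^(φ(29)/q) ≢ 1 for every prime q | φ(29), i.e. q ∈ {2, 7}.
13^14 ≡ 1 (mod 29)  [q = 2: ≡ 1 ✗]
13^4 ≡ 25 (mod 29)  [q = 7: ≢ 1 ✓]
Since 13^14 ≡ 1, the order of 13 divides 14 < 28, so 13 is not a primitive root.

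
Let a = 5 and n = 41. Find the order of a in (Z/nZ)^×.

20

By Lagrange's theorem, ord_41(5) divides φ(41) = 41 − 1 = 40 = 2^3 · 5.
Divisors of 40: 1, 2, 4, 5, 8, 10, 20, 40.
Evaluate successive powers at the divisors of 40:
5^1 ≡ 5 (mod 41)
5^2 ≡ 25 (mod 41)
5^4 ≡ 10 (mod 41)
5^5 ≡ 9 (mod 41)
5^8 ≡ 18 (mod 41)
5^10 ≡ 40 (mod 41)
5^20 ≡ 1 (mod 41) ✓
Hence ord(5) = 20.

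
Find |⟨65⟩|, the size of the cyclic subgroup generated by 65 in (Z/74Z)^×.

18

Since 65 ∈ (Z/74Z)^×, its order divides φ(74) = φ(2)·φ(37) = 1·36 = 36 = 2^2 · 3^2.
Divisors of 36: 1, 2, 3, 4, 6, 9, 12, 18, 36.
Compute 65^d (mod 74) for the divisors d until we hit 1:
65^1 ≡ 65
65^2 ≡ 7
65^3 ≡ 11
65^4 ≡ 49
65^6 ≡ 47
65^9 ≡ 73
65^12 ≡ 63
65^18 ≡ 1
The smallest such exponent is 18, so the order of 65 is 18.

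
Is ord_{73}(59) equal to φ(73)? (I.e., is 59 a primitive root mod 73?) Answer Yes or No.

Yes

φ(73) = 73 − 1 = 72 = 2^3 · 3^2.
An element g generates (Z/73Z)^× iff g^(72/q) ≢ 1 (mod 73) for each prime q ∈ {2, 3}.
59^36 ≡ 72 (mod 73)  [q = 2: ≢ 1 ✓]
59^24 ≡ 64 (mod 73)  [q = 3: ≢ 1 ✓]
None equal 1, so ord_73(59) = 72: 59 is a primitive root.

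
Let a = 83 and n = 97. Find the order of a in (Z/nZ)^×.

By Lagrange's theorem, ord_97(83) divides φ(97) = 97 − 1 = 96 = 2^5 · 3.
Divisors of 96: 1, 2, 3, 4, 6, 8, 12, 16, 24, 32, 48, 96.
Check 83^d mod 97 for each divisor in increasing order:
83^1 ≡ 83 (mod 97)
83^2 ≡ 2 (mod 97)
83^3 ≡ 69 (mod 97)
83^4 ≡ 4 (mod 97)
83^6 ≡ 8 (mod 97)
83^8 ≡ 16 (mod 97)
83^12 ≡ 64 (mod 97)
83^16 ≡ 62 (mod 97)
83^24 ≡ 22 (mod 97)
83^32 ≡ 61 (mod 97)
83^48 ≡ 96 (mod 97)
83^96 ≡ 1 (mod 97) ✓
So ord_97(83) = 96.

96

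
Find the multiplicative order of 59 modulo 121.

55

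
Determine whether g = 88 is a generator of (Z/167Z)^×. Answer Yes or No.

No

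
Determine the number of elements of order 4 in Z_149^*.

φ(149) = 149 − 1 = 148 = 2^2 · 37.
(Z/149Z)^× is cyclic (|G| = 148); a cyclic group of order m has exactly φ(d) elements of each order d | m, and none otherwise.
4 = 2^2 divides 148, and φ(4) = 2.

2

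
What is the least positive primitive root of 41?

φ(41) = 41 − 1 = 40 = 2^3 · 5.
g is a primitive root iff g^(40/q) ≢ 1 (mod 41) for each prime q ∈ {2, 5}.
g = 2: 2^20 ≡ 1 — hits 1, so not a primitive root.
g = 3: 3^20 ≡ 40; 3^8 ≡ 1 — hits 1, so not a primitive root.
g = 4: 4^20 ≡ 1 — hits 1, so not a primitive root.
g = 5: 5^20 ≡ 1 — hits 1, so not a primitive root.
g = 6: 6^20 ≡ 40; 6^8 ≡ 10 — none is 1, so 6 is a primitive root.
So 6 is the smallest generator of (Z/41Z)^×.

6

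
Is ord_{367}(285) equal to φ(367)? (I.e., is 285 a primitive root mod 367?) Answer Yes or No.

Yes

φ(367) = 367 − 1 = 366 = 2 · 3 · 61.
Test 285^(366/q) mod 367 for each prime factor q of 366:
285^183 ≡ 366 (mod 367)  [q = 2: ≢ 1 ✓]
285^122 ≡ 83 (mod 367)  [q = 3: ≢ 1 ✓]
285^6 ≡ 340 (mod 367)  [q = 61: ≢ 1 ✓]
Every test exponent gives a nontrivial residue, hence 285 generates the full group.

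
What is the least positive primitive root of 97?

5

φ(97) = 97 − 1 = 96 = 2^5 · 3.
g is a primitive root iff g^(96/q) ≢ 1 (mod 97) for each prime q ∈ {2, 3}.
g = 2: 2^48 ≡ 1 — hits 1, so not a primitive root.
g = 3: 3^48 ≡ 1 — hits 1, so not a primitive root.
g = 4: 4^48 ≡ 1 — hits 1, so not a primitive root.
g = 5: 5^48 ≡ 96; 5^32 ≡ 35 — none is 1, so 5 is a primitive root.
The smallest primitive root modulo 97 is 5.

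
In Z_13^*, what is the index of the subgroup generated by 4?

2

ord(4) | φ(13) = 13 − 1 = 12 = 2^2 · 3.
Divisors of 12: 1, 2, 3, 4, 6, 12.
Test each divisor d:
4^1 ≡ 4 (mod 13)
4^2 ≡ 3 (mod 13)
4^3 ≡ 12 (mod 13)
4^4 ≡ 9 (mod 13)
4^6 ≡ 1 (mod 13) ✓
The order of 4 is 6, so the subgroup it generates has 6 elements.
The index is φ(13) / ord(4) = 12 / 6 = 2.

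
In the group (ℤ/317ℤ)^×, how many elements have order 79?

78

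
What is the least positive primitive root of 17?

φ(17) = 17 − 1 = 16 = 2^4.
Test candidates g = 2, 3, … against the prime factors q ∈ {2} of φ(17): g is a generator iff g^(16/q) ≢ 1 for every such q.
g = 2: 2^8 ≡ 1 — hits 1, so not a primitive root.
g = 3: 3^8 ≡ 16 — none is 1, so 3 is a primitive root.
Hence the least primitive root of 17 is 3.

3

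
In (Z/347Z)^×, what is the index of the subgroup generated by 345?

2

Since 345 ∈ (Z/347Z)^×, its order divides φ(347) = 347 − 1 = 346 = 2 · 173.
Divisors of 346: 1, 2, 173, 346.
Evaluate successive powers at the divisors of 346:
345^1 ≡ 345 (mod 347)
345^2 ≡ 4 (mod 347)
345^173 ≡ 1 (mod 347) ✓
Thus |⟨345⟩| = ord(345) = 173.
Index = |(Z/347Z)^×| / |⟨345⟩| = 346 / 173 = 2.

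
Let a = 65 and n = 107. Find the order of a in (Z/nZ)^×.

By Lagrange's theorem, ord_107(65) divides φ(107) = 107 − 1 = 106 = 2 · 53.
Divisors of 106: 1, 2, 53, 106.
Evaluate successive powers at the divisors of 106:
65^1 ≡ 65
65^2 ≡ 52
65^53 ≡ 106
65^106 ≡ 1
Therefore the multiplicative order of 65 modulo 107 is 106.

106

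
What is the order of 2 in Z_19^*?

18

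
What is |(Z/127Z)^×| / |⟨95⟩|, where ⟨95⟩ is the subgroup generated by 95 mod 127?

9

By Lagrange's theorem, ord_127(95) divides φ(127) = 127 − 1 = 126 = 2 · 3^2 · 7.
Divisors of 126: 1, 2, 3, 6, 7, 9, 14, 18, 21, 42, 63, 126.
Test each divisor d:
95^1 ≡ 95 (mod 127)
95^2 ≡ 8 (mod 127)
95^3 ≡ 125 (mod 127)
95^6 ≡ 4 (mod 127)
95^7 ≡ 126 (mod 127)
95^9 ≡ 119 (mod 127)
95^14 ≡ 1 (mod 127) ✓
So ord_127(95) = 14, hence |⟨95⟩| = 14.
The index is φ(127) / ord(95) = 126 / 14 = 9.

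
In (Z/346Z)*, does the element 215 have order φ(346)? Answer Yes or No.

Yes

φ(346) = φ(2)·φ(173) = 1·172 = 172 = 2^2 · 43.
Test 215^(172/q) mod 346 for each prime factor q of 172:
215^86 ≡ 345 (mod 346)  [q = 2: ≢ 1 ✓]
215^4 ≡ 291 (mod 346)  [q = 43: ≢ 1 ✓]
Every test exponent gives a nontrivial residue, hence 215 generates the full group.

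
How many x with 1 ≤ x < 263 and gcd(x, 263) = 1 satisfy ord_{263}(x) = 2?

1

φ(263) = 263 − 1 = 262 = 2 · 131.
(Z/263Z)^× is cyclic (|G| = 262); a cyclic group of order m has exactly φ(d) elements of each order d | m, and none otherwise.
2 | 262, and φ(2) = 2 − 1 = 1.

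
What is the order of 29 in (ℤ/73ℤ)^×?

72

By Lagrange's theorem, ord_73(29) divides φ(73) = 73 − 1 = 72 = 2^3 · 3^2.
Divisors of 72: 1, 2, 3, 4, 6, 8, 9, 12, 18, 24, 36, 72.
Check 29^d mod 73 for each divisor in increasing order:
29^1 ≡ 29 (mod 73)
29^2 ≡ 38 (mod 73)
29^3 ≡ 7 (mod 73)
29^4 ≡ 57 (mod 73)
29^6 ≡ 49 (mod 73)
29^8 ≡ 37 (mod 73)
29^9 ≡ 51 (mod 73)
29^12 ≡ 65 (mod 73)
29^18 ≡ 46 (mod 73)
29^24 ≡ 64 (mod 73)
29^36 ≡ 72 (mod 73)
29^72 ≡ 1 (mod 73) ✓
The smallest such exponent is 72, so the order of 29 is 72.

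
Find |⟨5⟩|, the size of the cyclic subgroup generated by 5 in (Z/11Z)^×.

5

Since 5 ∈ (Z/11Z)^×, its order divides φ(11) = 11 − 1 = 10 = 2 · 5.
Divisors of 10: 1, 2, 5, 10.
Test each divisor d:
5^1 ≡ 5 (mod 11)
5^2 ≡ 3 (mod 11)
5^5 ≡ 1 (mod 11) ✓
The smallest such exponent is 5, so the order of 5 is 5.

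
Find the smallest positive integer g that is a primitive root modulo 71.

7

φ(71) = 71 − 1 = 70 = 2 · 5 · 7.
Test candidates g = 2, 3, … against the prime factors q ∈ {2, 5, 7} of φ(71): g is a generator iff g^(70/q) ≢ 1 for every such q.
g = 2: 2^35 ≡ 1 — hits 1, so not a primitive root.
g = 3: 3^35 ≡ 1 — hits 1, so not a primitive root.
g = 4: 4^35 ≡ 1 — hits 1, so not a primitive root.
g = 5: 5^35 ≡ 1 — hits 1, so not a primitive root.
g = 6: 6^35 ≡ 1 — hits 1, so not a primitive root.
g = 7: 7^35 ≡ 70; 7^14 ≡ 54; 7^10 ≡ 45 — none is 1, so 7 is a primitive root.
Hence the least primitive root of 71 is 7.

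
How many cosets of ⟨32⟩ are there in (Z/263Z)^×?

ord(32) | φ(263) = 263 − 1 = 262 = 2 · 131.
Divisors of 262: 1, 2, 131, 262.
Evaluate successive powers at the divisors of 262:
32^1 ≡ 32
32^2 ≡ 235
32^131 ≡ 1
The order of 32 is 131, so the subgroup it generates has 131 elements.
The index is φ(263) / ord(32) = 262 / 131 = 2.

2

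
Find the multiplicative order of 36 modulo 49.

7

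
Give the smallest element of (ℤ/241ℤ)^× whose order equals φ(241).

7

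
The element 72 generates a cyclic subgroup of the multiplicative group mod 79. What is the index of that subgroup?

2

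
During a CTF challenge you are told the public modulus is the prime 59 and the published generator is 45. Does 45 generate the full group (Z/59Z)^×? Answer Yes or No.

No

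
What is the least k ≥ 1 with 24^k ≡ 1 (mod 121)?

110

Since 24 ∈ (Z/121Z)^×, its order divides φ(121) = φ(11^2) = 11·(11−1) = 110 = 2 · 5 · 11.
Divisors of 110: 1, 2, 5, 10, 11, 22, 55, 110.
Evaluate successive powers at the divisors of 110:
24^1 ≡ 24 (mod 121)
24^2 ≡ 92 (mod 121)
24^5 ≡ 98 (mod 121)
24^10 ≡ 45 (mod 121)
24^11 ≡ 112 (mod 121)
24^22 ≡ 81 (mod 121)
24^55 ≡ 120 (mod 121)
24^110 ≡ 1 (mod 121) ✓
The smallest such exponent is 110, so the order of 24 is 110.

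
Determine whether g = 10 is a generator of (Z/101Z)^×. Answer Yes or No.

φ(101) = 101 − 1 = 100 = 2^2 · 5^2.
An element g generates (Z/101Z)^× iff g^(100/q) ≢ 1 (mod 101) for each prime q ∈ {2, 5}.
10^50 ≡ 100 (mod 101)  [q = 2: ≢ 1 ✓]
10^20 ≡ 1 (mod 101)  [q = 5: ≡ 1 ✗]
The check at q = 5 fails, so 10 generates a proper subgroup.

No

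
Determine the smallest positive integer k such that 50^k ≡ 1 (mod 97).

ord(50) | φ(97) = 97 − 1 = 96 = 2^5 · 3.
Divisors of 96: 1, 2, 3, 4, 6, 8, 12, 16, 24, 32, 48, 96.
Compute 50^d (mod 97) for the divisors d until we hit 1:
50^1 ≡ 50
50^2 ≡ 75
50^3 ≡ 64
50^4 ≡ 96
50^6 ≡ 22
50^8 ≡ 1
Therefore the multiplicative order of 50 modulo 97 is 8.

8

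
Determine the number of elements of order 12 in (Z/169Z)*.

4

φ(169) = φ(13^2) = 13·(13−1) = 156 = 2^2 · 3 · 13.
In a cyclic group of order 156, there are φ(d) elements of order d for each divisor d of 156, and zero for non-divisors.
12 = 2^2 · 3 divides 156, and φ(12) = 4.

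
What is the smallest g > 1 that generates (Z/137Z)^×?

φ(137) = 137 − 1 = 136 = 2^3 · 17.
Test candidates g = 2, 3, … against the prime factors q ∈ {2, 17} of φ(137): g is a generator iff g^(136/q) ≢ 1 for every such q.
g = 2: 2^68 ≡ 1 — hits 1, so not a primitive root.
g = 3: 3^68 ≡ 136; 3^8 ≡ 122 — none is 1, so 3 is a primitive root.
The smallest primitive root modulo 137 is 3.

3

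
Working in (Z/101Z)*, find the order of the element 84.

5

By Lagrange's theorem, ord_101(84) divides φ(101) = 101 − 1 = 100 = 2^2 · 5^2.
Divisors of 100: 1, 2, 4, 5, 10, 20, 25, 50, 100.
Compute 84^d (mod 101) for the divisors d until we hit 1:
84^1 ≡ 84 (mod 101)
84^2 ≡ 87 (mod 101)
84^4 ≡ 95 (mod 101)
84^5 ≡ 1 (mod 101) ✓
Therefore the multiplicative order of 84 modulo 101 is 5.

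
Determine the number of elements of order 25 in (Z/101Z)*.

φ(101) = 101 − 1 = 100 = 2^2 · 5^2.
In a cyclic group of order 100, there are φ(d) elements of order d for each divisor d of 100, and zero for non-divisors.
25 = 5^2 divides 100, and φ(25) = 20.

20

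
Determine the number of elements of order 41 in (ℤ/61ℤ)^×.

0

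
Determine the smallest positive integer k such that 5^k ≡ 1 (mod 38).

By Lagrange's theorem, ord_38(5) divides φ(38) = φ(2)·φ(19) = 1·18 = 18 = 2 · 3^2.
Divisors of 18: 1, 2, 3, 6, 9, 18.
Check 5^d mod 38 for each divisor in increasing order:
5^1 ≡ 5 (mod 38)
5^2 ≡ 25 (mod 38)
5^3 ≡ 11 (mod 38)
5^6 ≡ 7 (mod 38)
5^9 ≡ 1 (mod 38) ✓
Therefore the multiplicative order of 5 modulo 38 is 9.

9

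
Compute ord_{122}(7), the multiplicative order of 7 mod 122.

60

ord(7) | φ(122) = φ(2)·φ(61) = 1·60 = 60 = 2^2 · 3 · 5.
Divisors of 60: 1, 2, 3, 4, 5, 6, 10, 12, 15, 20, 30, 60.
Evaluate successive powers at the divisors of 60:
7^1 ≡ 7 (mod 122)
7^2 ≡ 49 (mod 122)
7^3 ≡ 99 (mod 122)
7^4 ≡ 83 (mod 122)
7^5 ≡ 93 (mod 122)
7^6 ≡ 41 (mod 122)
7^10 ≡ 109 (mod 122)
7^12 ≡ 95 (mod 122)
7^15 ≡ 11 (mod 122)
7^20 ≡ 47 (mod 122)
7^30 ≡ 121 (mod 122)
7^60 ≡ 1 (mod 122) ✓
The smallest such exponent is 60, so the order of 7 is 60.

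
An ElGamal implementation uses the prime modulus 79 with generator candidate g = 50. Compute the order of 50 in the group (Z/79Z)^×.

39

The order of 50 must divide φ(79) = 79 − 1 = 78 = 2 · 3 · 13.
Divisors of 78: 1, 2, 3, 6, 13, 26, 39, 78.
Evaluate successive powers at the divisors of 78:
50^1 ≡ 50 (mod 79)
50^2 ≡ 51 (mod 79)
50^3 ≡ 22 (mod 79)
50^6 ≡ 10 (mod 79)
50^13 ≡ 23 (mod 79)
50^26 ≡ 55 (mod 79)
50^39 ≡ 1 (mod 79) ✓
Therefore the multiplicative order of 50 modulo 79 is 39.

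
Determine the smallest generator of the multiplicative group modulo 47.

5

φ(47) = 47 − 1 = 46 = 2 · 23.
Test candidates g = 2, 3, … against the prime factors q ∈ {2, 23} of φ(47): g is a generator iff g^(46/q) ≢ 1 for every such q.
g = 2: 2^23 ≡ 1 — hits 1, so not a primitive root.
g = 3: 3^23 ≡ 1 — hits 1, so not a primitive root.
g = 4: 4^23 ≡ 1 — hits 1, so not a primitive root.
g = 5: 5^23 ≡ 46; 5^2 ≡ 25 — none is 1, so 5 is a primitive root.
So 5 is the smallest generator of (Z/47Z)^×.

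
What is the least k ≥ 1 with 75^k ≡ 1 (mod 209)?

10

ord(75) | φ(209) = φ(11·19) = (11−1)·(19−1) = 10·18 = 180 = 2^2 · 3^2 · 5.
Divisors of 180: 1, 2, 3, 4, 5, 6, 9, 10, 12, 15, 18, 20, 30, 36, 45, 60, 90, 180.
Test each divisor d:
75^1 ≡ 75
75^2 ≡ 191
75^3 ≡ 113
75^4 ≡ 115
75^5 ≡ 56
75^6 ≡ 20
75^9 ≡ 170
75^10 ≡ 1
Therefore the multiplicative order of 75 modulo 209 is 10.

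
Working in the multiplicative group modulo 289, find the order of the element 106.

By Lagrange's theorem, ord_289(106) divides φ(289) = φ(17^2) = 17·(17−1) = 272 = 2^4 · 17.
Divisors of 272: 1, 2, 4, 8, 16, 17, 34, 68, 136, 272.
Check 106^d mod 289 for each divisor in increasing order:
106^1 ≡ 106
106^2 ≡ 254
106^4 ≡ 69
106^8 ≡ 137
106^16 ≡ 273
106^17 ≡ 38
106^34 ≡ 288
106^68 ≡ 1
Hence ord(106) = 68.

68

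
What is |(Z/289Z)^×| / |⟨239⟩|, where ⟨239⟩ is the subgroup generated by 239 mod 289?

16

The order of 239 must divide φ(289) = φ(17^2) = 17·(17−1) = 272 = 2^4 · 17.
Divisors of 272: 1, 2, 4, 8, 16, 17, 34, 68, 136, 272.
Test each divisor d:
239^1 ≡ 239
239^2 ≡ 188
239^4 ≡ 86
239^8 ≡ 171
239^16 ≡ 52
239^17 ≡ 1
Thus |⟨239⟩| = ord(239) = 17.
[(Z/289Z)^× : ⟨239⟩] = 272/17 = 16.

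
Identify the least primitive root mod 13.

2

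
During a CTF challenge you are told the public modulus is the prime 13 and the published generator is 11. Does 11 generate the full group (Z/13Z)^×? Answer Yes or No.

φ(13) = 13 − 1 = 12 = 2^2 · 3.
Test 11^(12/q) mod 13 for each prime factor q of 12:
11^6 ≡ 12 (mod 13)  [q = 2: ≢ 1 ✓]
11^4 ≡ 3 (mod 13)  [q = 3: ≢ 1 ✓]
None equal 1, so ord_13(11) = 12: 11 is a primitive root.

Yes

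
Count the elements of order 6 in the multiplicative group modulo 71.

φ(71) = 71 − 1 = 70 = 2 · 5 · 7.
Since (Z/71Z)^× is cyclic of order 70, the number of elements of order d is φ(d) when d | 70 and 0 otherwise.
6 does not divide 70, so no element of (Z/71Z)^× has order 6.

0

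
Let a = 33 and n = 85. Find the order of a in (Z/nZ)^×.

By Lagrange's theorem, ord_85(33) divides φ(85) = φ(5·17) = (5−1)·(17−1) = 4·16 = 64 = 2^6.
Divisors of 64: 1, 2, 4, 8, 16, 32, 64.
Test each divisor d:
33^1 ≡ 33
33^2 ≡ 69
33^4 ≡ 1
Hence ord(33) = 4.

4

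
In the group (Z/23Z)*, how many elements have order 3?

φ(23) = 23 − 1 = 22 = 2 · 11.
In a cyclic group of order 22, there are φ(d) elements of order d for each divisor d of 22, and zero for non-divisors.
Since 3 ∤ 22, the count is 0.

0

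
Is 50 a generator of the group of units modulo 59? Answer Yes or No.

Yes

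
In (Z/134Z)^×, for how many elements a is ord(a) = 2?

1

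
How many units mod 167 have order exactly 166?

82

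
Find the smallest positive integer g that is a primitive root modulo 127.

3

φ(127) = 127 − 1 = 126 = 2 · 3^2 · 7.
g is a primitive root iff g^(126/q) ≢ 1 (mod 127) for each prime q ∈ {2, 3, 7}.
g = 2: 2^63 ≡ 1 — hits 1, so not a primitive root.
g = 3: 3^63 ≡ 126; 3^42 ≡ 107; 3^18 ≡ 4 — none is 1, so 3 is a primitive root.
Hence the least primitive root of 127 is 3.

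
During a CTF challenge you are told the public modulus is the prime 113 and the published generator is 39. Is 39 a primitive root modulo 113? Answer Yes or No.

Yes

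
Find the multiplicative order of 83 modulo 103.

51

Since 83 ∈ (Z/103Z)^×, its order divides φ(103) = 103 − 1 = 102 = 2 · 3 · 17.
Divisors of 102: 1, 2, 3, 6, 17, 34, 51, 102.
Check 83^d mod 103 for each divisor in increasing order:
83^1 ≡ 83 (mod 103)
83^2 ≡ 91 (mod 103)
83^3 ≡ 34 (mod 103)
83^6 ≡ 23 (mod 103)
83^17 ≡ 56 (mod 103)
83^34 ≡ 46 (mod 103)
83^51 ≡ 1 (mod 103) ✓
So ord_103(83) = 51.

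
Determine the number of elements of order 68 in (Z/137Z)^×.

32

φ(137) = 137 − 1 = 136 = 2^3 · 17.
Since (Z/137Z)^× is cyclic of order 136, the number of elements of order d is φ(d) when d | 136 and 0 otherwise.
68 = 2^2 · 17 divides 136, and φ(68) = 32.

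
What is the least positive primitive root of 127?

3

φ(127) = 127 − 1 = 126 = 2 · 3^2 · 7.
Test candidates g = 2, 3, … against the prime factors q ∈ {2, 3, 7} of φ(127): g is a generator iff g^(126/q) ≢ 1 for every such q.
g = 2: 2^63 ≡ 1 — hits 1, so not a primitive root.
g = 3: 3^63 ≡ 126; 3^42 ≡ 107; 3^18 ≡ 4 — none is 1, so 3 is a primitive root.
Hence the least primitive root of 127 is 3.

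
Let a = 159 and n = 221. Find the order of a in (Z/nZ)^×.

The order of 159 must divide φ(221) = φ(13·17) = (13−1)·(17−1) = 12·16 = 192 = 2^6 · 3.
Divisors of 192: 1, 2, 3, 4, 6, 8, 12, 16, 24, 32, 48, 64, 96, 192.
Compute 159^d (mod 221) for the divisors d until we hit 1:
159^1 ≡ 159 (mod 221)
159^2 ≡ 87 (mod 221)
159^3 ≡ 131 (mod 221)
159^4 ≡ 55 (mod 221)
159^6 ≡ 144 (mod 221)
159^8 ≡ 152 (mod 221)
159^12 ≡ 183 (mod 221)
159^16 ≡ 120 (mod 221)
159^24 ≡ 118 (mod 221)
159^32 ≡ 35 (mod 221)
159^48 ≡ 1 (mod 221) ✓
Therefore the multiplicative order of 159 modulo 221 is 48.

48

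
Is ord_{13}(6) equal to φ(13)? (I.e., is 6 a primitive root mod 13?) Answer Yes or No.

φ(13) = 13 − 1 = 12 = 2^2 · 3.
It suffices to check that the order of 6 is not a proper divisor of 12: compute 6^(12/q) for q ∈ {2, 3}.
6^6 ≡ 12 (mod 13)  [q = 2: ≢ 1 ✓]
6^4 ≡ 9 (mod 13)  [q = 3: ≢ 1 ✓]
Every test exponent gives a nontrivial residue, hence 6 generates the full group.

Yes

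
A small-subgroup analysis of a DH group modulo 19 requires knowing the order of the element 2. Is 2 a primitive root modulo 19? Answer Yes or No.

Yes

φ(19) = 19 − 1 = 18 = 2 · 3^2.
Test 2^(18/q) mod 19 for each prime factor q of 18:
2^9 ≡ 18 (mod 19)  [q = 2: ≢ 1 ✓]
2^6 ≡ 7 (mod 19)  [q = 3: ≢ 1 ✓]
All checks pass, so 2 has order 18 and is a primitive root modulo 19.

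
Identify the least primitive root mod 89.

3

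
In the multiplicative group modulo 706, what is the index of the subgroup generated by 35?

ord(35) | φ(706) = φ(2)·φ(353) = 1·352 = 352 = 2^5 · 11.
Divisors of 352: 1, 2, 4, 8, 11, 16, 22, 32, 44, 88, 176, 352.
Evaluate successive powers at the divisors of 352:
35^1 ≡ 35 (mod 706)
35^2 ≡ 519 (mod 706)
35^4 ≡ 375 (mod 706)
35^8 ≡ 131 (mod 706)
35^11 ≡ 395 (mod 706)
35^16 ≡ 217 (mod 706)
35^22 ≡ 705 (mod 706)
35^32 ≡ 493 (mod 706)
35^44 ≡ 1 (mod 706) ✓
Thus |⟨35⟩| = ord(35) = 44.
Index = |(Z/706Z)^×| / |⟨35⟩| = 352 / 44 = 8.

8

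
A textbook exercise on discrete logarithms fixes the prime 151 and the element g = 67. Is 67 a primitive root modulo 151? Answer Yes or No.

φ(151) = 151 − 1 = 150 = 2 · 3 · 5^2.
An element g generates (Z/151Z)^× iff g^(150/q) ≢ 1 (mod 151) for each prime q ∈ {2, 3, 5}.
67^75 ≡ 150 (mod 151)  [q = 2: ≢ 1 ✓]
67^50 ≡ 1 (mod 151)  [q = 3: ≡ 1 ✗]
67^30 ≡ 19 (mod 151)  [q = 5: ≢ 1 ✓]
Since 67^50 ≡ 1, the order of 67 divides 50 < 150, so 67 is not a primitive root.

No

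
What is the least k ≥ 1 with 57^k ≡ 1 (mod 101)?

20

By Lagrange's theorem, ord_101(57) divides φ(101) = 101 − 1 = 100 = 2^2 · 5^2.
Divisors of 100: 1, 2, 4, 5, 10, 20, 25, 50, 100.
Check 57^d mod 101 for each divisor in increasing order:
57^1 ≡ 57 (mod 101)
57^2 ≡ 17 (mod 101)
57^4 ≡ 87 (mod 101)
57^5 ≡ 10 (mod 101)
57^10 ≡ 100 (mod 101)
57^20 ≡ 1 (mod 101) ✓
The smallest such exponent is 20, so the order of 57 is 20.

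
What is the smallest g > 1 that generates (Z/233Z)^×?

3

φ(233) = 233 − 1 = 232 = 2^3 · 29.
Test candidates g = 2, 3, … against the prime factors q ∈ {2, 29} of φ(233): g is a generator iff g^(232/q) ≢ 1 for every such q.
g = 2: 2^116 ≡ 1 — hits 1, so not a primitive root.
g = 3: 3^116 ≡ 232; 3^8 ≡ 37 — none is 1, so 3 is a primitive root.
The smallest primitive root modulo 233 is 3.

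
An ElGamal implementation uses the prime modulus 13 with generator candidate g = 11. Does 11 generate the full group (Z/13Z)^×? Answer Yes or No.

Yes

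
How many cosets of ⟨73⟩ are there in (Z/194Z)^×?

The order of 73 must divide φ(194) = φ(2)·φ(97) = 1·96 = 96 = 2^5 · 3.
Divisors of 96: 1, 2, 3, 4, 6, 8, 12, 16, 24, 32, 48, 96.
Check 73^d mod 194 for each divisor in increasing order:
73^1 ≡ 73
73^2 ≡ 91
73^3 ≡ 47
73^4 ≡ 133
73^6 ≡ 75
73^8 ≡ 35
73^12 ≡ 193
73^16 ≡ 61
73^24 ≡ 1
The order of 73 is 24, so the subgroup it generates has 24 elements.
The index is φ(194) / ord(73) = 96 / 24 = 4.

4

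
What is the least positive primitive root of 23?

5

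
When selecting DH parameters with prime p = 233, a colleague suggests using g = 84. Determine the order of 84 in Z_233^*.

232

ord(84) | φ(233) = 233 − 1 = 232 = 2^3 · 29.
Divisors of 232: 1, 2, 4, 8, 29, 58, 116, 232.
Check 84^d mod 233 for each divisor in increasing order:
84^1 ≡ 84 (mod 233)
84^2 ≡ 66 (mod 233)
84^4 ≡ 162 (mod 233)
84^8 ≡ 148 (mod 233)
84^29 ≡ 97 (mod 233)
84^58 ≡ 89 (mod 233)
84^116 ≡ 232 (mod 233)
84^232 ≡ 1 (mod 233) ✓
Hence ord(84) = 232.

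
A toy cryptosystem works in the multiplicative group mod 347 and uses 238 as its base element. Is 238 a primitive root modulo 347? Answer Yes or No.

φ(347) = 347 − 1 = 346 = 2 · 173.
Test 238^(346/q) mod 347 for each prime factor q of 346:
238^173 ≡ 346 (mod 347)  [q = 2: ≢ 1 ✓]
238^2 ≡ 83 (mod 347)  [q = 173: ≢ 1 ✓]
All checks pass, so 238 has order 346 and is a primitive root modulo 347.

Yes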